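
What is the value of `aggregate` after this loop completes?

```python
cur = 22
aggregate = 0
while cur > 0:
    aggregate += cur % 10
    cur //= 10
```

Sum digits of 22
`aggregate` takes the values: 0 → 2 → 4

Answer: 4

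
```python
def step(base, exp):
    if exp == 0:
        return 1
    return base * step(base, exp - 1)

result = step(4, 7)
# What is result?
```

step(4, 7) = 4 * 4 * 4 * 4 * 4 * 4 * 4 = 16384

Answer: 16384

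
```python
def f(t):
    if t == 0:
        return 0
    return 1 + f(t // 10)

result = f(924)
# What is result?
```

Count of digits of 924: 3

Answer: 3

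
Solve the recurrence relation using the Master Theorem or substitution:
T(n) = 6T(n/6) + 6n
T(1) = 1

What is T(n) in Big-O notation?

By Master Theorem: a=6, b=6, f(n)=6n. Since log_6(6) = 1 and f(n) = Θ(n^1), Case 2 applies. T(n) = O(n log n).

Answer: O(n log n)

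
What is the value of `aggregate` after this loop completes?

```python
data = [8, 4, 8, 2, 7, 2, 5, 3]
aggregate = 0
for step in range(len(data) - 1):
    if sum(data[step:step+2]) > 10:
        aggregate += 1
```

Count windows with sum > 10
`aggregate` takes the values: 0 → 1 → 2

Answer: 2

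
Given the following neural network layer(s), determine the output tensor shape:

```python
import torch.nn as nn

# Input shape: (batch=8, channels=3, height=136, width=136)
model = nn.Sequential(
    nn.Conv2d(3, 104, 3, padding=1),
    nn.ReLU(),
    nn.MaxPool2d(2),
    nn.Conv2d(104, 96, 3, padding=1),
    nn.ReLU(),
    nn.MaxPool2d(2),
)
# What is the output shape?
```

Input: (8, 3, 136, 136) -> after first Conv2d: (8, 104, 136, 136) -> after first MaxPool2d: (8, 104, 68, 68) -> after second Conv2d: (8, 96, 68, 68) -> Output: (8, 96, 34, 34)

Answer: (8, 96, 34, 34)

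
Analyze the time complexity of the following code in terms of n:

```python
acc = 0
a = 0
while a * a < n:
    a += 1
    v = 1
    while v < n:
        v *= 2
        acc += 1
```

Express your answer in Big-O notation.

Each loop level contributes: √n × log n. Multiplying the contributions gives O(√n log n).

Answer: O(√n log n)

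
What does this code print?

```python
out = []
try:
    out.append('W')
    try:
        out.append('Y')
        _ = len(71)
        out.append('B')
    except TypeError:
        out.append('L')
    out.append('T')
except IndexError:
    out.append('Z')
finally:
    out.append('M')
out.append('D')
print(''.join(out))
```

Execution trace: 'W' (try body) → 'Y' (inner try body) → 'L' (inner except TypeError) → 'T' (try body, no exception) → 'M' (finally) → 'D' (after the try/except). Output: WYLTMD

Answer: WYLTMD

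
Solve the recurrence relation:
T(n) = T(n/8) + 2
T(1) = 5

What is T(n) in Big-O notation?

Each step divides n by 8 and adds 2. After log_8(n) steps we reach T(1)=5. So T(n) = 2·log_8(n) + 5 = O(log n).

Answer: O(log n)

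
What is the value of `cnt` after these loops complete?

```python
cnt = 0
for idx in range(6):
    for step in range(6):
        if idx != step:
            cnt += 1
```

6² - 6 (exclude diagonal)
`cnt` takes the values: 0 → 1 → 2 → 3 → 4 → 5 → 6 → 7 → 8 → 9 → 10 → 11 → 12 → 13 → 14 → 15 → 16 → 17 → 18 → 19 → 20 → 21 → 22 → 23 → 24 → 25 → 26 → 27 → 28 → 29 → 30

Answer: 30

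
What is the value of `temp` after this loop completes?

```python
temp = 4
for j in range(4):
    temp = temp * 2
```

Multiply by 2, 4 times: 4 * 2^4 = 64
`temp` takes the values: 4 → 8 → 16 → 32 → 64

Answer: 64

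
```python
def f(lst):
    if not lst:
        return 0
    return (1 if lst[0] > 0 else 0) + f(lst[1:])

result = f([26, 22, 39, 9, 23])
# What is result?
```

Count of positive elements in [26, 22, 39, 9, 23] = 5

Answer: 5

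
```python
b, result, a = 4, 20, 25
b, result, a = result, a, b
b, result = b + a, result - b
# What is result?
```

Trace:
`b, result, a = 4, 20, 25` → b = 4; result = 20; a = 25
`b, result, a = result, a, b` → b = 20; result = 25; a = 4
`b, result = b + a, result - b` → b = 24; result = 5
So result = 5

Answer: 5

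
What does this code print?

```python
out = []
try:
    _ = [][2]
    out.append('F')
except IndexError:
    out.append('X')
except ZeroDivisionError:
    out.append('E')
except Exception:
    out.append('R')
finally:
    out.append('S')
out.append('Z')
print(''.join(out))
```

Execution trace: 'X' (except IndexError) → 'S' (finally) → 'Z' (after the try/except). Output: XSZ

Answer: XSZ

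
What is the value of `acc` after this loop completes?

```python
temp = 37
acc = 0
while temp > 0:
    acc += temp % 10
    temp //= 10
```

Sum digits of 37
`acc` takes the values: 0 → 7 → 10

Answer: 10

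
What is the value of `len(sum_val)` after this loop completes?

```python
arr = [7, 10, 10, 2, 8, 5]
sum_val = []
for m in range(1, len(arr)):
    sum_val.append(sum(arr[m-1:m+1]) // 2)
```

Number of 2-element averages
`sum_val` takes the values: [] → [8] → [8, 10] → [8, 10, 6] → [8, 10, 6, 5] → [8, 10, 6, 5, 6]
So `len(sum_val)` = 5

Answer: 5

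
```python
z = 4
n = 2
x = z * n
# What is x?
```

Trace:
`z = 4` → z = 4
`n = 2` → n = 2
`x = z * n` → x = 8
So x = 8

Answer: 8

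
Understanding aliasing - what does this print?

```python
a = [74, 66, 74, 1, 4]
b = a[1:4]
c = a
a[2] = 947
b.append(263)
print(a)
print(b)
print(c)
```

Key concept: slice vs alias.
Step by step:
`a = [74, 66, 74, 1, 4]` → a = [74, 66, 74, 1, 4]
`b = a[1:4]` → b = [66, 74, 1]
`c = a` → c = [74, 66, 74, 1, 4] (same object as a)
`a[2] = 947` → a = [74, 66, 947, 1, 4] (same object as c); c = [74, 66, 947, 1, 4] (same object as a)
`b.append(263)` → b = [66, 74, 1, 263]
`print(a)` → prints [74, 66, 947, 1, 4]
`print(b)` → prints [66, 74, 1, 263]
`print(c)` → prints [74, 66, 947, 1, 4]

Answer:
[74, 66, 947, 1, 4]
[66, 74, 1, 263]
[74, 66, 947, 1, 4]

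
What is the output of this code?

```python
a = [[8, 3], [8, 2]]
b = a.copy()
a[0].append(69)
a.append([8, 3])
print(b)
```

Key concept: shallow copy with nested lists.
Step by step:
`a = [[8, 3], [8, 2]]` → a = [[8, 3], [8, 2]]
`b = a.copy()` → b = [[8, 3], [8, 2]]
`a[0].append(69)` → a = [[8, 3, 69], [8, 2]]; b = [[8, 3, 69], [8, 2]]
`a.append([8, 3])` → a = [[8, 3, 69], [8, 2], [8, 3]]
`print(b)` → prints [[8, 3, 69], [8, 2]]

Answer: [[8, 3, 69], [8, 2]]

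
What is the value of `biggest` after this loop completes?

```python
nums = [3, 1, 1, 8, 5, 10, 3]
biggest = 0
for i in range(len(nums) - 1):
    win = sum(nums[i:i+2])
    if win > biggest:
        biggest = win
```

Max sum of 2-element window in [3, 1, 1, 8, 5, 10, 3]
`biggest` takes the values: 0 → 4 → 9 → 13 → 15

Answer: 15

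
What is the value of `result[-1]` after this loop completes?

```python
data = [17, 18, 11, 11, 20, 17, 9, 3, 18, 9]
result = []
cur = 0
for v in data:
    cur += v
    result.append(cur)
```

Cumulative sum ends at 133
`result` takes the values: [] → [17] → [17, 35] → [17, 35, 46] → [17, 35, 46, 57] → [17, 35, 46, 57, 77] → [17, 35, 46, 57, 77, 94] → [17, 35, 46, 57, 77, 94, 103] → [17, 35, 46, 57, 77, 94, 103, 106] → [17, 35, 46, 57, 77, 94, 103, 106, 124] → [17, 35, 46, 57, 77, 94, 103, 106, 124, 133]
So `result[-1]` = 133

Answer: 133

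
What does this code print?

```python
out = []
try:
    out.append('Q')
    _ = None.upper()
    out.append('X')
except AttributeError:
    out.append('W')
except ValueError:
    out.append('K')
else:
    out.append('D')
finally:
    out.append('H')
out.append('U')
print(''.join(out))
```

Execution trace: 'Q' (try body) → 'W' (except AttributeError) → 'H' (finally) → 'U' (after the try/except). Output: QWHU

Answer: QWHU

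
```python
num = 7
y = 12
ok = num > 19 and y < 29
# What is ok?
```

Trace:
`num = 7` → num = 7
`y = 12` → y = 12
`ok = num > 19 and y < 29` → ok = False
So ok = False

Answer: False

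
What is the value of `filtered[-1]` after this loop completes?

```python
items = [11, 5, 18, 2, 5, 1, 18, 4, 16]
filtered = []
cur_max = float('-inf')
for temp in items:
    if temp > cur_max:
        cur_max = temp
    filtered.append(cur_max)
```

Running max ends at 18
`filtered` takes the values: [] → [11] → [11, 11] → [11, 11, 18] → [11, 11, 18, 18] → [11, 11, 18, 18, 18] → [11, 11, 18, 18, 18, 18] → [11, 11, 18, 18, 18, 18, 18] → [11, 11, 18, 18, 18, 18, 18, 18] → [11, 11, 18, 18, 18, 18, 18, 18, 18]
So `filtered[-1]` = 18

Answer: 18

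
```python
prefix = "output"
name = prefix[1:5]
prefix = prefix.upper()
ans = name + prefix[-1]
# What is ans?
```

Trace:
`prefix = "output"` → prefix = 'output'
`name = prefix[1:5]` → name = 'utpu'
`prefix = prefix.upper()` → prefix = 'OUTPUT'
`ans = name + prefix[-1]` → ans = 'utpuT'
So ans = 'utpuT'

Answer: 'utpuT'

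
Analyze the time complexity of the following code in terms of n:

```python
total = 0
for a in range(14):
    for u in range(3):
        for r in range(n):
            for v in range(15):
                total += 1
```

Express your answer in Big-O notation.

Each loop level contributes: 1 × 1 × n × 1. Multiplying the contributions gives O(n).

Answer: O(n)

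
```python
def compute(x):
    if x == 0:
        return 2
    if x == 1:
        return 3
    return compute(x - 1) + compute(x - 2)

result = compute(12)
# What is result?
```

Build up from base cases: compute(0)=2, compute(1)=3, compute(2)=5, compute(3)=8, compute(4)=13, compute(5)=21, compute(6)=34, ..., compute(12)=610

Answer: 610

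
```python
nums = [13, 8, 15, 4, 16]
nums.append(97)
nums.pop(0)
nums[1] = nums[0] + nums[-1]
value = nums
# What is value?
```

Trace:
`nums = [13, 8, 15, 4, 16]` → nums = [13, 8, 15, 4, 16]
`nums.append(97)` → nums = [13, 8, 15, 4, 16, 97]
`nums.pop(0)` → nums = [8, 15, 4, 16, 97]
`nums[1] = nums[0] + nums[-1]` → nums = [8, 105, 4, 16, 97]
`value = nums` → value = [8, 105, 4, 16, 97]
So value = [8, 105, 4, 16, 97]

Answer: [8, 105, 4, 16, 97]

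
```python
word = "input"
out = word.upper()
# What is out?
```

Trace:
`word = "input"` → word = 'input'
`out = word.upper()` → out = 'INPUT'
So out = 'INPUT'

Answer: 'INPUT'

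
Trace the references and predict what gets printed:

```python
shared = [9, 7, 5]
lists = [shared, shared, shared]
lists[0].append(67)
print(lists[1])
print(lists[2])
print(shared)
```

Key concept: list of same reference.
Step by step:
`shared = [9, 7, 5]` → shared = [9, 7, 5]
`lists = [shared, shared, shared]` → lists = [[9, 7, 5], [9, 7, 5], [9, 7, 5]]
`lists[0].append(67)` → shared = [9, 7, 5, 67]; lists = [[9, 7, 5, 67], [9, 7, 5, 67], [9, 7, 5, 67]]
`print(lists[1])` → prints [9, 7, 5, 67]
`print(lists[2])` → prints [9, 7, 5, 67]
`print(shared)` → prints [9, 7, 5, 67]

Answer:
[9, 7, 5, 67]
[9, 7, 5, 67]
[9, 7, 5, 67]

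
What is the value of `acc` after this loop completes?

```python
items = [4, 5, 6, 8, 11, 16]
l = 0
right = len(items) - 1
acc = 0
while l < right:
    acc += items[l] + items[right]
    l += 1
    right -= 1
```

Sum of pairs from ends
`acc` takes the values: 0 → 20 → 36 → 50

Answer: 50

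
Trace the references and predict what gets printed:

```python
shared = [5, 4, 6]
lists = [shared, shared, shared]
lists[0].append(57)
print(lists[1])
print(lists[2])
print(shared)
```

Key concept: list of same reference.
Step by step:
`shared = [5, 4, 6]` → shared = [5, 4, 6]
`lists = [shared, shared, shared]` → lists = [[5, 4, 6], [5, 4, 6], [5, 4, 6]]
`lists[0].append(57)` → shared = [5, 4, 6, 57]; lists = [[5, 4, 6, 57], [5, 4, 6, 57], [5, 4, 6, 57]]
`print(lists[1])` → prints [5, 4, 6, 57]
`print(lists[2])` → prints [5, 4, 6, 57]
`print(shared)` → prints [5, 4, 6, 57]

Answer:
[5, 4, 6, 57]
[5, 4, 6, 57]
[5, 4, 6, 57]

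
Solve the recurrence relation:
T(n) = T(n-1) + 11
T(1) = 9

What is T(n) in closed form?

Unrolling: T(n) = T(1) + 11·(n-1) = 9 + 11(n-1) = 11n - 2.

Answer: T(n) = 11n - 2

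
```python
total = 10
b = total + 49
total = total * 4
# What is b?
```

Trace:
`total = 10` → total = 10
`b = total + 49` → b = 59
`total = total * 4` → total = 40
So b = 59

Answer: 59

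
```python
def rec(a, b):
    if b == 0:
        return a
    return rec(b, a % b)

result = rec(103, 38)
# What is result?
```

rec(103, 38) -> rec(38, 27) -> rec(27, 11) -> rec(11, 5) -> rec(5, 1) -> rec(1, 0) -> 1

Answer: 1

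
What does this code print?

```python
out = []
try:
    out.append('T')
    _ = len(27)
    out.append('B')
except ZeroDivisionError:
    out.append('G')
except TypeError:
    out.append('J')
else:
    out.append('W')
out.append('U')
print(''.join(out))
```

Execution trace: 'T' (try body) → 'J' (except TypeError) → 'U' (after the try/except). Output: TJU

Answer: TJU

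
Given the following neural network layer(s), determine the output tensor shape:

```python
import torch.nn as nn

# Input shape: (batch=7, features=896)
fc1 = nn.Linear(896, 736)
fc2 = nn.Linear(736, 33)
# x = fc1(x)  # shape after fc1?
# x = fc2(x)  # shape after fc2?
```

Input: (7, 896) -> after fc1: (7, 736) -> Output: (7, 33)

Answer: (7, 33)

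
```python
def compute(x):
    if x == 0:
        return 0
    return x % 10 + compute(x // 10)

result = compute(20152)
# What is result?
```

Sum of digits of 20152: 2 + 5 + 1 + 0 + 2 = 10

Answer: 10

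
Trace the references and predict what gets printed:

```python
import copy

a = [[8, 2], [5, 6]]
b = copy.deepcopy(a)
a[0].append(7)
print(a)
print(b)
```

Key concept: deep copy is fully independent.
Step by step:
`a = [[8, 2], [5, 6]]` → a = [[8, 2], [5, 6]]
`b = copy.deepcopy(a)` → b = [[8, 2], [5, 6]]
`a[0].append(7)` → a = [[8, 2, 7], [5, 6]]
`print(a)` → prints [[8, 2, 7], [5, 6]]
`print(b)` → prints [[8, 2], [5, 6]]

Answer:
[[8, 2, 7], [5, 6]]
[[8, 2], [5, 6]]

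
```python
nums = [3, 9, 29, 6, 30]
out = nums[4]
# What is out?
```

Trace:
`nums = [3, 9, 29, 6, 30]` → nums = [3, 9, 29, 6, 30]
`out = nums[4]` → out = 30
So out = 30

Answer: 30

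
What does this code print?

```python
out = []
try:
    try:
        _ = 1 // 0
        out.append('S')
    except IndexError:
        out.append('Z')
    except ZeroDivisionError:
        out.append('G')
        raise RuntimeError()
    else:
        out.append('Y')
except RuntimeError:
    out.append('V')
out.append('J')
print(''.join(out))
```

Execution trace: 'G' (inner except ZeroDivisionError) → 'V' (outer except RuntimeError) → 'J' (after the try/except). Output: GVJ

Answer: GVJ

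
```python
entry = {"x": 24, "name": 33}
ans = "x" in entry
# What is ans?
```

Trace:
`entry = {"x": 24, "name": 33}` → entry = {'x': 24, 'name': 33}
`ans = "x" in entry` → ans = True
So ans = True

Answer: True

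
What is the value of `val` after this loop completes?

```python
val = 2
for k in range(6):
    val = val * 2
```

Multiply by 2, 6 times: 2 * 2^6 = 128
`val` takes the values: 2 → 4 → 8 → 16 → 32 → 64 → 128

Answer: 128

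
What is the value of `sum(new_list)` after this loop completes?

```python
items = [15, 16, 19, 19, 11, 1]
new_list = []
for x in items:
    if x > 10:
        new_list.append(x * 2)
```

Sum of doubled values > 10
`new_list` takes the values: [] → [30] → [30, 32] → [30, 32, 38] → [30, 32, 38, 38] → [30, 32, 38, 38, 22]
So `sum(new_list)` = 160

Answer: 160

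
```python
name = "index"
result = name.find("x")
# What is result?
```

Trace:
`name = "index"` → name = 'index'
`result = name.find("x")` → result = 4
So result = 4

Answer: 4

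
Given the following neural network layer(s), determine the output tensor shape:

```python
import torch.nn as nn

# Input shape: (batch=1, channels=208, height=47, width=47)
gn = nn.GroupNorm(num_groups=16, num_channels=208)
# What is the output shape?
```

Input: (1, 208, 47, 47) -> Output: (1, 208, 47, 47)

Answer: (1, 208, 47, 47)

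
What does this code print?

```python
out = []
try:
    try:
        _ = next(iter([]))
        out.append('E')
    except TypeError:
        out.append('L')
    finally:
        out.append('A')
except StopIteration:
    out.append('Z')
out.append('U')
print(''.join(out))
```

Execution trace: 'A' (inner finally) → 'Z' (outer except StopIteration) → 'U' (after the try/except). Output: AZU

Answer: AZU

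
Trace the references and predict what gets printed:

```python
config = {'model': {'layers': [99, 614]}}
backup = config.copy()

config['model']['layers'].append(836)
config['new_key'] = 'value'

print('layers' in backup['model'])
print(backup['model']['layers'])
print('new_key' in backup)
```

Key concept: shallow copy gotcha with nested dict.
Step by step:
`config = {'model': {'layers': [99, 614]}}` → config = {'model': {'layers': [99, 614]}}
`backup = config.copy()` → backup = {'model': {'layers': [99, 614]}}
`config['model']['layers'].append(836)` → config = {'model': {'layers': [99, 614, 836]}}; backup = {'model': {'layers': [99, 614, 836]}}
`config['new_key'] = 'value'` → config = {'model': {'layers': [99, 614, 836]}, 'new_key': 'value'}
`print('layers' in backup['model'])` → prints True
`print(backup['model']['layers'])` → prints [99, 614, 836]
`print('new_key' in backup)` → prints False

Answer:
True
[99, 614, 836]
False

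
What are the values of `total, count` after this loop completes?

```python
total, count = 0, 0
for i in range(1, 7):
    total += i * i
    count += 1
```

Sum of squares and count
`total, count` takes the values: (0, 0) → (1, 0) → (1, 1) → (5, 1) → (5, 2) → (14, 2) → (14, 3) → (30, 3) → (30, 4) → (55, 4) → (55, 5) → (91, 5) → (91, 6)

Answer: 91, 6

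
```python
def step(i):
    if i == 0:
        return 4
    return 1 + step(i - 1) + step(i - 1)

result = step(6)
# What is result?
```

step(i) = 1 + 2·step(i-1), step(0)=4. Closed form: (4+1)·2^6 - 1 = 319.

Answer: 319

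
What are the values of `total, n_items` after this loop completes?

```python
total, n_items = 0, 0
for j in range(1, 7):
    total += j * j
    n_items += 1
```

Sum of squares and count
`total, n_items` takes the values: (0, 0) → (1, 0) → (1, 1) → (5, 1) → (5, 2) → (14, 2) → (14, 3) → (30, 3) → (30, 4) → (55, 4) → (55, 5) → (91, 5) → (91, 6)

Answer: 91, 6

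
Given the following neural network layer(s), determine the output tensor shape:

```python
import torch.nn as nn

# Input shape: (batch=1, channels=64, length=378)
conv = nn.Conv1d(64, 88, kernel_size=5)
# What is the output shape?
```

Input: (1, 64, 378) -> Output: (1, 88, 374)

Answer: (1, 88, 374)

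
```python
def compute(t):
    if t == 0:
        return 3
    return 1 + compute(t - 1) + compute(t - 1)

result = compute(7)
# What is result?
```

compute(t) = 1 + 2·compute(t-1), compute(0)=3. Closed form: (3+1)·2^7 - 1 = 511.

Answer: 511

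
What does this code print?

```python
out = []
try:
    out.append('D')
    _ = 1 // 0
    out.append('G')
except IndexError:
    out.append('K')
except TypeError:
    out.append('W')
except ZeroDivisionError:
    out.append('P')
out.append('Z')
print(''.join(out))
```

Execution trace: 'D' (try body) → 'P' (except ZeroDivisionError) → 'Z' (after the try/except). Output: DPZ

Answer: DPZ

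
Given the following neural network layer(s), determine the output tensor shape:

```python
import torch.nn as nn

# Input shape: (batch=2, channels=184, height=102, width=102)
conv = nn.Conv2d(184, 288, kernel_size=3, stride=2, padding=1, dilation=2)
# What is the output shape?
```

Input: (2, 184, 102, 102) -> Output: (2, 288, 50, 50)

Answer: (2, 288, 50, 50)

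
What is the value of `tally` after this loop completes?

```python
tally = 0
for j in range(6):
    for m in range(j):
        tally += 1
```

Triangle number: 0+1+2+...+5
`tally` takes the values: 0 → 1 → 2 → 3 → 4 → 5 → 6 → 7 → 8 → 9 → 10 → 11 → 12 → 13 → 14 → 15

Answer: 15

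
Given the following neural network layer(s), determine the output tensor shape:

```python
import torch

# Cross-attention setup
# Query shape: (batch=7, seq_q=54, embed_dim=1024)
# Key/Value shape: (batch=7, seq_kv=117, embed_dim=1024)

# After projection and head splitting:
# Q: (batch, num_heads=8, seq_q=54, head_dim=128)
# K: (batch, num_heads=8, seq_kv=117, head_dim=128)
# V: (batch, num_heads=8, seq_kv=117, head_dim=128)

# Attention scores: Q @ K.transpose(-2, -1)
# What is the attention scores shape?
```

Input: (7, 54, 1024) -> Output: (7, 8, 54, 117)

Answer: (7, 8, 54, 117)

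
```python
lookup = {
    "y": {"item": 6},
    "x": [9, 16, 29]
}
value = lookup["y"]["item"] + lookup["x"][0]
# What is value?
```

Trace:
`lookup = { ...` → lookup = {'y': {'item': 6}, 'x': [9, 16, 29]}
`value = lookup["y"]["item"] + lookup["x"][0]` → value = 15
So value = 15

Answer: 15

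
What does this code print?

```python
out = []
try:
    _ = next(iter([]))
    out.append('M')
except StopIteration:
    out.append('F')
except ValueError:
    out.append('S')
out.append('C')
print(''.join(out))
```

Execution trace: 'F' (except StopIteration) → 'C' (after the try/except). Output: FC

Answer: FC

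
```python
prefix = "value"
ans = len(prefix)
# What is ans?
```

Trace:
`prefix = "value"` → prefix = 'value'
`ans = len(prefix)` → ans = 5
So ans = 5

Answer: 5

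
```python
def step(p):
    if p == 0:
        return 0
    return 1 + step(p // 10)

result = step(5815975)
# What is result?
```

Count of digits of 5815975: 7

Answer: 7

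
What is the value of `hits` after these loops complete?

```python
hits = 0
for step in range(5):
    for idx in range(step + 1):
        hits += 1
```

Triangle: 1 + 2 + ... + 5
`hits` takes the values: 0 → 1 → 2 → 3 → 4 → 5 → 6 → 7 → 8 → 9 → 10 → 11 → 12 → 13 → 14 → 15

Answer: 15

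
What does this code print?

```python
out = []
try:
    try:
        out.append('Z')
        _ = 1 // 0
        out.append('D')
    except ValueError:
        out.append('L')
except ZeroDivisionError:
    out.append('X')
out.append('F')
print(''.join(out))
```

Execution trace: 'Z' (try body) → 'X' (outer except ZeroDivisionError) → 'F' (after the try/except). Output: ZXF

Answer: ZXF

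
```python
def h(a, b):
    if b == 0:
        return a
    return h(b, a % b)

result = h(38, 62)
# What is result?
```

h(38, 62) -> h(62, 38) -> h(38, 24) -> h(24, 14) -> h(14, 10) -> h(10, 4) -> h(4, 2) -> h(2, 0) -> 2

Answer: 2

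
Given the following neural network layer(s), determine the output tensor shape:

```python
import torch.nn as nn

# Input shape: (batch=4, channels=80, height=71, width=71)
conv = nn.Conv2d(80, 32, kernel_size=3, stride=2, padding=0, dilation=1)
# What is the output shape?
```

Input: (4, 80, 71, 71) -> Output: (4, 32, 35, 35)

Answer: (4, 32, 35, 35)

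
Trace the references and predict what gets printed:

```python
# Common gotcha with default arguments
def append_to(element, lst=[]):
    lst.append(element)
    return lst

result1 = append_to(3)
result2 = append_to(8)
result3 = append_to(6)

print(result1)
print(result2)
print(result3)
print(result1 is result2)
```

Key concept: mutable default argument gotcha.
Step by step:
`result1 = append_to(3)` → result1 = [3]
`result2 = append_to(8)` → result1 = [3, 8] (same object as result2); result2 = [3, 8] (same object as result1)
`result3 = append_to(6)` → result1 = [3, 8, 6] (same object as result2, result3); result2 = [3, 8, 6] (same object as result1, result3); result3 = [3, 8, 6] (same object as result1, result2)
`print(result1)` → prints [3, 8, 6]
`print(result2)` → prints [3, 8, 6]
`print(result3)` → prints [3, 8, 6]
`print(result1 is result2)` → prints True

Answer:
[3, 8, 6]
[3, 8, 6]
[3, 8, 6]
True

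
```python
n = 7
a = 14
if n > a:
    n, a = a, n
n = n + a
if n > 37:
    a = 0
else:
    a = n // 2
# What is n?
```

Trace:
`n = 7` → n = 7
`a = 14` → a = 14
`if n > a: ...` → n > a is False → no variable changes
`n = n + a` → n = 21
`if n > 37: ...` → n > 37 is False, take else branch → a = 10
So n = 21

Answer: 21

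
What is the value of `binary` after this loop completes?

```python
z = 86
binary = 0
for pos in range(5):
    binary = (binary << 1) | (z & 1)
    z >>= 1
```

Reverse lowest 5 bits of 86
`binary` takes the values: 0 → 1 → 3 → 6 → 13

Answer: 13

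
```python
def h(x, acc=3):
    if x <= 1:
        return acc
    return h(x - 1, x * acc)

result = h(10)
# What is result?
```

Accumulator trace (n, acc): (10, 3) -> (9, 30) -> (8, 270) -> (7, 2160) -> (6, 15120) -> (5, 90720) -> (4, 453600) -> (3, 1814400) -> (2, 5443200) -> (1, 10886400) -> return 10886400

Answer: 10886400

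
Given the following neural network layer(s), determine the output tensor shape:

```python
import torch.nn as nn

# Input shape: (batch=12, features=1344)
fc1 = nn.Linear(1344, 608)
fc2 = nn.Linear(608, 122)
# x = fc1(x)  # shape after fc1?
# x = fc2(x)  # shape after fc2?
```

Input: (12, 1344) -> after fc1: (12, 608) -> Output: (12, 122)

Answer: (12, 122)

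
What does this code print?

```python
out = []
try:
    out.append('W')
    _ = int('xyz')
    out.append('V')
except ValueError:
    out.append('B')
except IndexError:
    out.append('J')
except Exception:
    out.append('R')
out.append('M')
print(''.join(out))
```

Execution trace: 'W' (try body) → 'B' (except ValueError) → 'M' (after the try/except). Output: WBM

Answer: WBM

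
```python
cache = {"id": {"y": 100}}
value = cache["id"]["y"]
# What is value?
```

Trace:
`cache = {"id": {"y": 100}}` → cache = {'id': {'y': 100}}
`value = cache["id"]["y"]` → value = 100
So value = 100

Answer: 100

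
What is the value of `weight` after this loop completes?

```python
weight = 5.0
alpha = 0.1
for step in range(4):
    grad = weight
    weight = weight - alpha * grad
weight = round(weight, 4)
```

Gradient descent: w = 5.0 * (1 - 0.1)^4
`weight` takes the values: 5.0 → 4.5 → 4.05 → 3.645 → 3.2805

Answer: 3.2805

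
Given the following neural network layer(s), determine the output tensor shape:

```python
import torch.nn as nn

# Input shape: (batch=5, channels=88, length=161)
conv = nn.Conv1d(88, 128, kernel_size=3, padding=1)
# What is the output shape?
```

Input: (5, 88, 161) -> Output: (5, 128, 161)

Answer: (5, 128, 161)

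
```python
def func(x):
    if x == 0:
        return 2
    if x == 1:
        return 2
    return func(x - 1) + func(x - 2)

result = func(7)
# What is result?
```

Build up from base cases: func(0)=2, func(1)=2, func(2)=4, func(3)=6, func(4)=10, func(5)=16, func(6)=26, ..., func(7)=42

Answer: 42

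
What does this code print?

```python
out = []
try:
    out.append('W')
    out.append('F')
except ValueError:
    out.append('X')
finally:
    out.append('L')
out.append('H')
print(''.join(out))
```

Execution trace: 'W' (try body) → 'F' (try body, no exception) → 'L' (finally) → 'H' (after the try/except). Output: WFLH

Answer: WFLH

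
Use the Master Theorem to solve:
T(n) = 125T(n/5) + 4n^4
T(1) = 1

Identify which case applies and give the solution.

a=125, b=5, f(n)=4n^4. log_5(125) = 3. Since c=4 > 3 and the regularity condition holds (125(n/5)^4 = (125/5^4)n^4 with 125/5^4 < 1), Case 3 applies: T(n) = Θ(f(n)) = O(n^4).

Answer: O(n^4) - Case 3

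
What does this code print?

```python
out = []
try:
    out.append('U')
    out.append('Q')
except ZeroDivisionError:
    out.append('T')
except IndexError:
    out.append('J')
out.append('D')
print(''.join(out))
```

Execution trace: 'U' (try body) → 'Q' (try body, no exception) → 'D' (after the try/except). Output: UQD

Answer: UQD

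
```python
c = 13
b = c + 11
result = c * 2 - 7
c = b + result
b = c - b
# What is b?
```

Trace:
`c = 13` → c = 13
`b = c + 11` → b = 24
`result = c * 2 - 7` → result = 19
`c = b + result` → c = 43
`b = c - b` → b = 19
So b = 19

Answer: 19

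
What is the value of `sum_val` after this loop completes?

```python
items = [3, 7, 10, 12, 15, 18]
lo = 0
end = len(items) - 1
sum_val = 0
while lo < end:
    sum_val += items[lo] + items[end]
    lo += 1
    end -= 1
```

Sum of pairs from ends
`sum_val` takes the values: 0 → 21 → 43 → 65

Answer: 65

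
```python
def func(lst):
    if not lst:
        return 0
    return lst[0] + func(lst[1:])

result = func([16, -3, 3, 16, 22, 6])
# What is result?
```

16 + (-3) + 3 + 16 + 22 + 6 + 0 = 60

Answer: 60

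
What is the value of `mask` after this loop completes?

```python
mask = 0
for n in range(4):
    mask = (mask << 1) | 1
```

Build 4 consecutive 1-bits: 0b1111
`mask` takes the values: 0 → 1 → 3 → 7 → 15

Answer: 15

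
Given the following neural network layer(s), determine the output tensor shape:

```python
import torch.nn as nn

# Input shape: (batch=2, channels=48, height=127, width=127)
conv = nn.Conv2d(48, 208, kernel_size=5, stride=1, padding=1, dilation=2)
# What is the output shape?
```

Input: (2, 48, 127, 127) -> Output: (2, 208, 121, 121)

Answer: (2, 208, 121, 121)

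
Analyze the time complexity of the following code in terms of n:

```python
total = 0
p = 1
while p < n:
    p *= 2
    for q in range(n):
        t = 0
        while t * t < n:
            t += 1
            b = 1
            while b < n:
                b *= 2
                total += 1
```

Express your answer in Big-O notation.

Each loop level contributes: log n × n × √n × log n. Multiplying the contributions gives O(n√n log² n).

Answer: O(n√n log² n)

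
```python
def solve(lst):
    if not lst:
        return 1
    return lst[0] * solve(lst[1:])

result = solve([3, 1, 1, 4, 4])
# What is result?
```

Product over [3, 1, 1, 4, 4] = 3 * 1 * 1 * 4 * 4 = 48

Answer: 48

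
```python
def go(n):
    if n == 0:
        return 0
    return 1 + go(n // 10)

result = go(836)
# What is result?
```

Count of digits of 836: 3

Answer: 3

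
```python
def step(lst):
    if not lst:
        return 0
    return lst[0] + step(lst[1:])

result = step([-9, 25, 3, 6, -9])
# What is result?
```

(-9) + 25 + 3 + 6 + (-9) + 0 = 16

Answer: 16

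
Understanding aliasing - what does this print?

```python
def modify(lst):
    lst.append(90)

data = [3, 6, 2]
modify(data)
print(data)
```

Key concept: function modifies passed list.
Step by step:
`data = [3, 6, 2]` → data = [3, 6, 2]
`modify(data)` → data = [3, 6, 2, 90]
`print(data)` → prints [3, 6, 2, 90]

Answer: [3, 6, 2, 90]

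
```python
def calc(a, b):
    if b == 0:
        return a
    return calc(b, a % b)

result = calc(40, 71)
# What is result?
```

calc(40, 71) -> calc(71, 40) -> calc(40, 31) -> calc(31, 9) -> calc(9, 4) -> calc(4, 1) -> calc(1, 0) -> 1

Answer: 1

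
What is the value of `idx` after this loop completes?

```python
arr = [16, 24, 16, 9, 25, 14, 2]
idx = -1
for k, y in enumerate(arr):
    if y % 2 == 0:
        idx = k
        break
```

First even number index in [16, 24, 16, 9, 25, 14, 2]
`idx` takes the values: -1 → 0

Answer: 0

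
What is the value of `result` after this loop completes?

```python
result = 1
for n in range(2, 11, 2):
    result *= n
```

Product of even numbers 2 to 10
`result` takes the values: 1 → 2 → 8 → 48 → 384 → 3840

Answer: 3840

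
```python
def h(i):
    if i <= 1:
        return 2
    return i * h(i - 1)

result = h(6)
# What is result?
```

h(6) = 6 * 5 * 4 * 3 * 2 * 2 = 1440

Answer: 1440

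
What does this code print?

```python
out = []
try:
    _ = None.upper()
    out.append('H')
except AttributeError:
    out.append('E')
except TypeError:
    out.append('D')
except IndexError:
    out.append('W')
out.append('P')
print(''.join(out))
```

Execution trace: 'E' (except AttributeError) → 'P' (after the try/except). Output: EP

Answer: EP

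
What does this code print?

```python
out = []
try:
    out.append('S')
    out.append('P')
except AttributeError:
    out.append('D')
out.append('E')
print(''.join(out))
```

Execution trace: 'S' (try body) → 'P' (try body, no exception) → 'E' (after the try/except). Output: SPE

Answer: SPE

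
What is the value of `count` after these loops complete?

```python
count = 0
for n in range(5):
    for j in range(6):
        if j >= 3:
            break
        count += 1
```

Inner breaks at 3, outer runs 5 times
`count` takes the values: 0 → 1 → 2 → 3 → 4 → 5 → 6 → 7 → 8 → 9 → 10 → 11 → 12 → 13 → 14 → 15

Answer: 15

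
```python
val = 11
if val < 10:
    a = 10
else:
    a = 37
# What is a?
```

Trace:
`val = 11` → val = 11
`if val < 10: ...` → val < 10 is False, take else branch → a = 37
So a = 37

Answer: 37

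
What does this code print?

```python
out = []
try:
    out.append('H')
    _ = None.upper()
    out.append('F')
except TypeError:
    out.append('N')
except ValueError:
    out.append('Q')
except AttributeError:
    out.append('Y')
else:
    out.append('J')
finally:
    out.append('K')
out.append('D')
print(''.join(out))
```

Execution trace: 'H' (try body) → 'Y' (except AttributeError) → 'K' (finally) → 'D' (after the try/except). Output: HYKD

Answer: HYKD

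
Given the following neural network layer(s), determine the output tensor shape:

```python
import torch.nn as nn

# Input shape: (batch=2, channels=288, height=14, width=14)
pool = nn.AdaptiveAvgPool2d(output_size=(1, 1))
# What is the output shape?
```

Input: (2, 288, 14, 14) -> Output: (2, 288, 1, 1)

Answer: (2, 288, 1, 1)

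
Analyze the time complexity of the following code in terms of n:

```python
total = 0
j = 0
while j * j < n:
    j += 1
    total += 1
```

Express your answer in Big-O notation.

Each loop level contributes: √n. Multiplying the contributions gives O(√n).

Answer: O(√n)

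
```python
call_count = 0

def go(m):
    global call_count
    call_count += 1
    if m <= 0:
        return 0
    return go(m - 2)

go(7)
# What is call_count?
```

Linear recursion stepping by 2: 5 calls from m=7 down to ≤0.

Answer: 5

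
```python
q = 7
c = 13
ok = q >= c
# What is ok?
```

Trace:
`q = 7` → q = 7
`c = 13` → c = 13
`ok = q >= c` → ok = False
So ok = False

Answer: False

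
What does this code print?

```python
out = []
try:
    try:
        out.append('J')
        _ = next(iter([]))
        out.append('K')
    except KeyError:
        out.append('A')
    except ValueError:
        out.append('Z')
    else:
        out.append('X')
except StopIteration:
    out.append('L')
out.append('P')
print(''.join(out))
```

Execution trace: 'J' (try body) → 'L' (outer except StopIteration) → 'P' (after the try/except). Output: JLP

Answer: JLP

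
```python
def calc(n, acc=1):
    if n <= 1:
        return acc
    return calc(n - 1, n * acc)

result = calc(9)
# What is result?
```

Accumulator trace (n, acc): (9, 1) -> (8, 9) -> (7, 72) -> (6, 504) -> (5, 3024) -> (4, 15120) -> (3, 60480) -> (2, 181440) -> (1, 362880) -> return 362880

Answer: 362880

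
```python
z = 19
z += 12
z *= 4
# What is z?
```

Trace:
`z = 19` → z = 19
`z += 12` → z = 31
`z *= 4` → z = 124
So z = 124

Answer: 124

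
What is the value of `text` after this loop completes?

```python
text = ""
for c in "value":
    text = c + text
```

Reverse 'value'
`text` takes the values: "" → "v" → "av" → "lav" → "ulav" → "eulav"

Answer: "eulav"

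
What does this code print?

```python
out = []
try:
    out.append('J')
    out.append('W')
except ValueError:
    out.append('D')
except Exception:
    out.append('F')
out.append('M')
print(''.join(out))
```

Execution trace: 'J' (try body) → 'W' (try body, no exception) → 'M' (after the try/except). Output: JWM

Answer: JWM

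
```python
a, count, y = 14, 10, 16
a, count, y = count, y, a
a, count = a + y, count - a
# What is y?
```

Trace:
`a, count, y = 14, 10, 16` → a = 14; count = 10; y = 16
`a, count, y = count, y, a` → a = 10; count = 16; y = 14
`a, count = a + y, count - a` → a = 24; count = 6
So y = 14

Answer: 14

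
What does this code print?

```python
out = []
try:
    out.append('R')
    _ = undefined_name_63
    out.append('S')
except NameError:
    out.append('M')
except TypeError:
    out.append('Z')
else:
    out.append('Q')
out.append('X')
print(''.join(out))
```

Execution trace: 'R' (try body) → 'M' (except NameError) → 'X' (after the try/except). Output: RMX

Answer: RMX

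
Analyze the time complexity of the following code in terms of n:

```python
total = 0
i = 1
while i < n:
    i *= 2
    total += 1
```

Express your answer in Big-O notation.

Each loop level contributes: log n. Multiplying the contributions gives O(log n).

Answer: O(log n)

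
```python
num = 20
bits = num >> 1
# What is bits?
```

Trace:
`num = 20` → num = 20
`bits = num >> 1` → bits = 10
So bits = 10

Answer: 10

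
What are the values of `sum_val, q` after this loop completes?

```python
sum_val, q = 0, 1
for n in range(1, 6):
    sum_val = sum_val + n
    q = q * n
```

Sum and factorial of 1 to 5
`sum_val, q` takes the values: (0, 1) → (1, 1) → (3, 1) → (3, 2) → (6, 2) → (6, 6) → (10, 6) → (10, 24) → (15, 24) → (15, 120)

Answer: 15, 120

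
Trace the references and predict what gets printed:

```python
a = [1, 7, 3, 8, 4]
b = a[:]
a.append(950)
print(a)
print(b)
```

Key concept: slice [:] creates copy.
Step by step:
`a = [1, 7, 3, 8, 4]` → a = [1, 7, 3, 8, 4]
`b = a[:]` → b = [1, 7, 3, 8, 4]
`a.append(950)` → a = [1, 7, 3, 8, 4, 950]
`print(a)` → prints [1, 7, 3, 8, 4, 950]
`print(b)` → prints [1, 7, 3, 8, 4]

Answer:
[1, 7, 3, 8, 4, 950]
[1, 7, 3, 8, 4]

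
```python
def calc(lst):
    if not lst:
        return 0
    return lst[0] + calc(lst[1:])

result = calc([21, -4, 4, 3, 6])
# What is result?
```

21 + (-4) + 4 + 3 + 6 + 0 = 30

Answer: 30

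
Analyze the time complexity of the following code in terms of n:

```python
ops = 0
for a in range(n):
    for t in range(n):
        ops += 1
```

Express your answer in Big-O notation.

Each loop level contributes: n × n. Multiplying the contributions gives O(n^2).

Answer: O(n^2)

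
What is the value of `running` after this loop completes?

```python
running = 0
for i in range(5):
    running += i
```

Sum of 0 to 4 = 10
`running` takes the values: 0 → 1 → 3 → 6 → 10

Answer: 10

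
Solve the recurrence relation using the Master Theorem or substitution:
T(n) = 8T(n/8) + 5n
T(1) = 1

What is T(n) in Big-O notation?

By Master Theorem: a=8, b=8, f(n)=5n. Since log_8(8) = 1 and f(n) = Θ(n^1), Case 2 applies. T(n) = O(n log n).

Answer: O(n log n)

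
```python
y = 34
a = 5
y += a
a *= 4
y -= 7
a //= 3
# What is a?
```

Trace:
`y = 34` → y = 34
`a = 5` → a = 5
`y += a` → y = 39
`a *= 4` → a = 20
`y -= 7` → y = 32
`a //= 3` → a = 6
So a = 6

Answer: 6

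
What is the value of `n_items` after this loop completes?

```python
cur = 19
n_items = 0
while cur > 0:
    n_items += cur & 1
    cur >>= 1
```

Count set bits in 19 (binary: 0b10011)
`n_items` takes the values: 0 → 1 → 2 → 3

Answer: 3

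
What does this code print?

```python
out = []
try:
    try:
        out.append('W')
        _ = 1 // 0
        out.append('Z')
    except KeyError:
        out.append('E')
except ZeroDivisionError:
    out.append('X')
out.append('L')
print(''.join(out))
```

Execution trace: 'W' (inner try body) → 'X' (outer except ZeroDivisionError) → 'L' (after the try/except). Output: WXL

Answer: WXL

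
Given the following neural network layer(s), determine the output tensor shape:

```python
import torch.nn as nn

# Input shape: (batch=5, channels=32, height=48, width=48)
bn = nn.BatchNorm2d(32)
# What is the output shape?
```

Input: (5, 32, 48, 48) -> Output: (5, 32, 48, 48)

Answer: (5, 32, 48, 48)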